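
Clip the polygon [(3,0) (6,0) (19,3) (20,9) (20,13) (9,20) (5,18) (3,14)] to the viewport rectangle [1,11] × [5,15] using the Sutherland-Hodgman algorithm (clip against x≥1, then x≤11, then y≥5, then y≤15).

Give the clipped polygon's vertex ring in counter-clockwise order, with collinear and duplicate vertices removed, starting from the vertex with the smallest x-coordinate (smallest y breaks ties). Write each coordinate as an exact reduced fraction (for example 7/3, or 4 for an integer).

1. After x ≥ 1: [(3,0) (6,0) (19,3) (20,9) (20,13) (9,20) (5,18) (3,14)]
2. After x ≤ 11: [(3,0) (6,0) (11,15/13) (11,206/11) (9,20) (5,18) (3,14)]
3. After y ≥ 5: [(3,5) (11,5) (11,206/11) (9,20) (5,18) (3,14)]
4. After y ≤ 15: [(3,5) (11,5) (11,15) (7/2,15) (3,14)]
5. Canonical ring: [(3,5) (11,5) (11,15) (7/2,15) (3,14)]

Clipped polygon: [(3,5) (11,5) (11,15) (7/2,15) (3,14)]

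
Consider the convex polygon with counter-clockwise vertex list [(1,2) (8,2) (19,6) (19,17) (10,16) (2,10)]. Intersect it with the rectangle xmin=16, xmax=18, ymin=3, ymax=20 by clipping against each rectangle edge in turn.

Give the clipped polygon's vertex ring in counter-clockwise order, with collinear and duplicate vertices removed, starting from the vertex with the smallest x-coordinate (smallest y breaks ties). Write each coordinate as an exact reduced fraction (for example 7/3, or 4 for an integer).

Clipped polygon: [(16,54/11) (18,62/11) (18,152/9) (16,50/3)]

1. After x ≥ 16: [(16,54/11) (19,6) (19,17) (16,50/3)]
2. After x ≤ 18: [(16,54/11) (18,62/11) (18,152/9) (16,50/3)]
3. After y ≥ 3: [(16,54/11) (18,62/11) (18,152/9) (16,50/3)]
4. After y ≤ 20: [(16,54/11) (18,62/11) (18,152/9) (16,50/3)]
5. Canonical ring: [(16,54/11) (18,62/11) (18,152/9) (16,50/3)]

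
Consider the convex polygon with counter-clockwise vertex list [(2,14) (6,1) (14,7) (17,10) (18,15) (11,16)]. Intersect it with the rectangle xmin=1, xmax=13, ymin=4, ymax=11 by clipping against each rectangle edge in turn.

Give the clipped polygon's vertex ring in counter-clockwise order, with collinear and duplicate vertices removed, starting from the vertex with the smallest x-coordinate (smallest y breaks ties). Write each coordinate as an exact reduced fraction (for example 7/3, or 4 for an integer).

1. After x ≥ 1: [(2,14) (6,1) (14,7) (17,10) (18,15) (11,16)]
2. After x ≤ 13: [(2,14) (6,1) (13,25/4) (13,110/7) (11,16)]
3. After y ≥ 4: [(2,14) (66/13,4) (10,4) (13,25/4) (13,110/7) (11,16)]
4. After y ≤ 11: [(38/13,11) (66/13,4) (10,4) (13,25/4) (13,11)]
5. Canonical ring: [(38/13,11) (66/13,4) (10,4) (13,25/4) (13,11)]

Clipped polygon: [(38/13,11) (66/13,4) (10,4) (13,25/4) (13,11)]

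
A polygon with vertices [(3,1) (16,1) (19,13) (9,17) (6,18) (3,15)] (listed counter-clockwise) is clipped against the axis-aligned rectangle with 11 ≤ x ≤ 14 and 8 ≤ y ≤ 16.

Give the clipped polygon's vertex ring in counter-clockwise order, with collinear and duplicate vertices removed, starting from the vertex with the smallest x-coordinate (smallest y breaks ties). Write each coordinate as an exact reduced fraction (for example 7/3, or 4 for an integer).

Clipped polygon: [(11,8) (14,8) (14,15) (23/2,16) (11,16)]

1. After x ≥ 11: [(11,1) (16,1) (19,13) (11,81/5)]
2. After x ≤ 14: [(11,1) (14,1) (14,15) (11,81/5)]
3. After y ≥ 8: [(11,8) (14,8) (14,15) (11,81/5)]
4. After y ≤ 16: [(11,16) (11,8) (14,8) (14,15) (23/2,16)]
5. Canonical ring: [(11,8) (14,8) (14,15) (23/2,16) (11,16)]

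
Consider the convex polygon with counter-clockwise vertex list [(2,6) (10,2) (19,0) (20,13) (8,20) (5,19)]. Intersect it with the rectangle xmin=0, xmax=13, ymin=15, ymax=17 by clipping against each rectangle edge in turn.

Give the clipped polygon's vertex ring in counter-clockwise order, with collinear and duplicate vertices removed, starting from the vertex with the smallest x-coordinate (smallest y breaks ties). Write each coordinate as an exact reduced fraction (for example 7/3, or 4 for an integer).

1. After x ≥ 0: [(2,6) (10,2) (19,0) (20,13) (8,20) (5,19)]
2. After x ≤ 13: [(2,6) (10,2) (13,4/3) (13,205/12) (8,20) (5,19)]
3. After y ≥ 15: [(53/13,15) (13,15) (13,205/12) (8,20) (5,19)]
4. After y ≤ 17: [(59/13,17) (53/13,15) (13,15) (13,17)]
5. Canonical ring: [(53/13,15) (13,15) (13,17) (59/13,17)]

Clipped polygon: [(53/13,15) (13,15) (13,17) (59/13,17)]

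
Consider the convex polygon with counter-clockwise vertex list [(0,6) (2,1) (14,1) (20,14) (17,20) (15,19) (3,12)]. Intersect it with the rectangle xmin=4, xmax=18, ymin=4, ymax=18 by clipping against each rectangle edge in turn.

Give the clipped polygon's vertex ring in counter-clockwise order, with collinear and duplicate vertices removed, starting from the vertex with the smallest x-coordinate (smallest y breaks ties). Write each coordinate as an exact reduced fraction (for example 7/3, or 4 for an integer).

Clipped polygon: [(4,4) (200/13,4) (18,29/3) (18,18) (93/7,18) (4,151/12)]

1. After x ≥ 4: [(4,1) (14,1) (20,14) (17,20) (15,19) (4,151/12)]
2. After x ≤ 18: [(4,1) (14,1) (18,29/3) (18,18) (17,20) (15,19) (4,151/12)]
3. After y ≥ 4: [(4,4) (200/13,4) (18,29/3) (18,18) (17,20) (15,19) (4,151/12)]
4. After y ≤ 18: [(4,4) (200/13,4) (18,29/3) (18,18) (18,18) (93/7,18) (4,151/12)]
5. Canonical ring: [(4,4) (200/13,4) (18,29/3) (18,18) (93/7,18) (4,151/12)]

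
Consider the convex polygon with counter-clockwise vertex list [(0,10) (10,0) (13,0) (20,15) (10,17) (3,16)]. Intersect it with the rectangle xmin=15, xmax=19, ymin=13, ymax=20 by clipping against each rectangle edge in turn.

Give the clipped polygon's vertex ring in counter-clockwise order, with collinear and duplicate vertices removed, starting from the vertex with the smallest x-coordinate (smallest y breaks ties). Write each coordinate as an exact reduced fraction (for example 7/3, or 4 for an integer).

Clipped polygon: [(15,13) (19,13) (19,76/5) (15,16)]

1. After x ≥ 15: [(15,30/7) (20,15) (15,16)]
2. After x ≤ 19: [(15,30/7) (19,90/7) (19,76/5) (15,16)]
3. After y ≥ 13: [(15,13) (19,13) (19,76/5) (15,16)]
4. After y ≤ 20: [(15,13) (19,13) (19,76/5) (15,16)]
5. Canonical ring: [(15,13) (19,13) (19,76/5) (15,16)]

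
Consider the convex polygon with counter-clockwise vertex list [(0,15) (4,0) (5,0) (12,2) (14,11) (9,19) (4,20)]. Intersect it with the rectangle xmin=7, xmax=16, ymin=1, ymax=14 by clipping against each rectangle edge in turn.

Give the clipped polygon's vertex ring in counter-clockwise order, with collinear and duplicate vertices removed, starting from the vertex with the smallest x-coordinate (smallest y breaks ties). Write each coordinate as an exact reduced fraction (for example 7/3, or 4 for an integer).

Clipped polygon: [(7,1) (17/2,1) (12,2) (14,11) (97/8,14) (7,14)]

1. After x ≥ 7: [(7,4/7) (12,2) (14,11) (9,19) (7,97/5)]
2. After x ≤ 16: [(7,4/7) (12,2) (14,11) (9,19) (7,97/5)]
3. After y ≥ 1: [(7,1) (17/2,1) (12,2) (14,11) (9,19) (7,97/5)]
4. After y ≤ 14: [(7,14) (7,1) (17/2,1) (12,2) (14,11) (97/8,14)]
5. Canonical ring: [(7,1) (17/2,1) (12,2) (14,11) (97/8,14) (7,14)]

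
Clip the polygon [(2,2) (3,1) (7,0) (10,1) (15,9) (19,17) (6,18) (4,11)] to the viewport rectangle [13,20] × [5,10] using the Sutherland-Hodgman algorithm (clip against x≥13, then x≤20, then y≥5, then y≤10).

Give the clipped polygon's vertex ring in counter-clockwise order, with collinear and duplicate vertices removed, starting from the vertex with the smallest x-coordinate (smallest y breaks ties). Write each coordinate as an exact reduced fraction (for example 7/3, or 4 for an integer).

Clipped polygon: [(13,29/5) (15,9) (31/2,10) (13,10)]

1. After x ≥ 13: [(13,29/5) (15,9) (19,17) (13,227/13)]
2. After x ≤ 20: [(13,29/5) (15,9) (19,17) (13,227/13)]
3. After y ≥ 5: [(13,29/5) (15,9) (19,17) (13,227/13)]
4. After y ≤ 10: [(13,10) (13,29/5) (15,9) (31/2,10)]
5. Canonical ring: [(13,29/5) (15,9) (31/2,10) (13,10)]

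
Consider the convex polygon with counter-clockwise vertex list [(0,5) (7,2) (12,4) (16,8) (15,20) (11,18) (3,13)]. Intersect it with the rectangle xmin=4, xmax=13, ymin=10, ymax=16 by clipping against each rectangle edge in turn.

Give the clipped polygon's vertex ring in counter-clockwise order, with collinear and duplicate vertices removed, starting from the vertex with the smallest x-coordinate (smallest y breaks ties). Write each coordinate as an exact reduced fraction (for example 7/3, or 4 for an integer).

Clipped polygon: [(4,10) (13,10) (13,16) (39/5,16) (4,109/8)]

1. After x ≥ 4: [(4,23/7) (7,2) (12,4) (16,8) (15,20) (11,18) (4,109/8)]
2. After x ≤ 13: [(4,23/7) (7,2) (12,4) (13,5) (13,19) (11,18) (4,109/8)]
3. After y ≥ 10: [(4,10) (13,10) (13,19) (11,18) (4,109/8)]
4. After y ≤ 16: [(4,10) (13,10) (13,16) (39/5,16) (4,109/8)]
5. Canonical ring: [(4,10) (13,10) (13,16) (39/5,16) (4,109/8)]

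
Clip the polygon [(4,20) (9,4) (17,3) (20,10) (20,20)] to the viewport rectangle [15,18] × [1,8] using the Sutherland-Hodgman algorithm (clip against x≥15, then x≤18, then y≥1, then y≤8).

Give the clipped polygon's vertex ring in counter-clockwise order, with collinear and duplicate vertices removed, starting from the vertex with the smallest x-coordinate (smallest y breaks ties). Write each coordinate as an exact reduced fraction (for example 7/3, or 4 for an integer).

1. After x ≥ 15: [(15,20) (15,13/4) (17,3) (20,10) (20,20)]
2. After x ≤ 18: [(18,20) (15,20) (15,13/4) (17,3) (18,16/3)]
3. After y ≥ 1: [(18,20) (15,20) (15,13/4) (17,3) (18,16/3)]
4. After y ≤ 8: [(18,8) (15,8) (15,13/4) (17,3) (18,16/3)]
5. Canonical ring: [(15,13/4) (17,3) (18,16/3) (18,8) (15,8)]

Clipped polygon: [(15,13/4) (17,3) (18,16/3) (18,8) (15,8)]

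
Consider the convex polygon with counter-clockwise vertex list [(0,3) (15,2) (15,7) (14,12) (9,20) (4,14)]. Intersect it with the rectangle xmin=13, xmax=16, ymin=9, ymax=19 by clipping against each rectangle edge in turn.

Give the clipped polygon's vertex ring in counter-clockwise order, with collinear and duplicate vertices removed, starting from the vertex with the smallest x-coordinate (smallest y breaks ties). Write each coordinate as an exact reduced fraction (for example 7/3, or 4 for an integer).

1. After x ≥ 13: [(13,32/15) (15,2) (15,7) (14,12) (13,68/5)]
2. After x ≤ 16: [(13,32/15) (15,2) (15,7) (14,12) (13,68/5)]
3. After y ≥ 9: [(13,9) (73/5,9) (14,12) (13,68/5)]
4. After y ≤ 19: [(13,9) (73/5,9) (14,12) (13,68/5)]
5. Canonical ring: [(13,9) (73/5,9) (14,12) (13,68/5)]

Clipped polygon: [(13,9) (73/5,9) (14,12) (13,68/5)]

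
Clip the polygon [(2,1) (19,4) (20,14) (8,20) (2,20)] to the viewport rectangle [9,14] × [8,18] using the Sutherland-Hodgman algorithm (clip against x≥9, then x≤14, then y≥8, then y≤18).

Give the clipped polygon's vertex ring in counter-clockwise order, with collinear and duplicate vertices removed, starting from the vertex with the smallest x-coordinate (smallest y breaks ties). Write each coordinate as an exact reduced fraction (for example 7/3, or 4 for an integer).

1. After x ≥ 9: [(9,38/17) (19,4) (20,14) (9,39/2)]
2. After x ≤ 14: [(9,38/17) (14,53/17) (14,17) (9,39/2)]
3. After y ≥ 8: [(9,8) (14,8) (14,17) (9,39/2)]
4. After y ≤ 18: [(9,18) (9,8) (14,8) (14,17) (12,18)]
5. Canonical ring: [(9,8) (14,8) (14,17) (12,18) (9,18)]

Clipped polygon: [(9,8) (14,8) (14,17) (12,18) (9,18)]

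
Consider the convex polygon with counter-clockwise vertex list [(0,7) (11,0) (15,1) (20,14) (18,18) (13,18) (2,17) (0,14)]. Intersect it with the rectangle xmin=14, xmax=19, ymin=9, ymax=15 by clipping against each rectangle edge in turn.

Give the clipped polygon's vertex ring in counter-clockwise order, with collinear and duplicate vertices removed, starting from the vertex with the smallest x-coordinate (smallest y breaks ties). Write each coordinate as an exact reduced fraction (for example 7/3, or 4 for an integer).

Clipped polygon: [(14,9) (235/13,9) (19,57/5) (19,15) (14,15)]

1. After x ≥ 14: [(14,3/4) (15,1) (20,14) (18,18) (14,18)]
2. After x ≤ 19: [(14,3/4) (15,1) (19,57/5) (19,16) (18,18) (14,18)]
3. After y ≥ 9: [(14,9) (235/13,9) (19,57/5) (19,16) (18,18) (14,18)]
4. After y ≤ 15: [(14,15) (14,9) (235/13,9) (19,57/5) (19,15)]
5. Canonical ring: [(14,9) (235/13,9) (19,57/5) (19,15) (14,15)]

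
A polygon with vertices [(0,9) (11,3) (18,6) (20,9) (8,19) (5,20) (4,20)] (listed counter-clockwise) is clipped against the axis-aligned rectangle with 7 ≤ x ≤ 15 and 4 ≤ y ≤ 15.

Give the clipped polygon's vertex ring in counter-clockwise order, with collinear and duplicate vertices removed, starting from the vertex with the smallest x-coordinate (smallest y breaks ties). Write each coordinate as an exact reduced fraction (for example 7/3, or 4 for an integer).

1. After x ≥ 7: [(7,57/11) (11,3) (18,6) (20,9) (8,19) (7,58/3)]
2. After x ≤ 15: [(7,57/11) (11,3) (15,33/7) (15,79/6) (8,19) (7,58/3)]
3. After y ≥ 4: [(7,57/11) (55/6,4) (40/3,4) (15,33/7) (15,79/6) (8,19) (7,58/3)]
4. After y ≤ 15: [(7,15) (7,57/11) (55/6,4) (40/3,4) (15,33/7) (15,79/6) (64/5,15)]
5. Canonical ring: [(7,57/11) (55/6,4) (40/3,4) (15,33/7) (15,79/6) (64/5,15) (7,15)]

Clipped polygon: [(7,57/11) (55/6,4) (40/3,4) (15,33/7) (15,79/6) (64/5,15) (7,15)]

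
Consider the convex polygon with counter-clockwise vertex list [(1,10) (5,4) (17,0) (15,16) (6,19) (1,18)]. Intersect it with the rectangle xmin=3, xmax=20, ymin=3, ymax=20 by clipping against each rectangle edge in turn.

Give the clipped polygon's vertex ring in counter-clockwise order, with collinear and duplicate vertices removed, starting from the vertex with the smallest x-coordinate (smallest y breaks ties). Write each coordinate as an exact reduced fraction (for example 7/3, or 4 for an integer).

1. After x ≥ 3: [(3,7) (5,4) (17,0) (15,16) (6,19) (3,92/5)]
2. After x ≤ 20: [(3,7) (5,4) (17,0) (15,16) (6,19) (3,92/5)]
3. After y ≥ 3: [(3,7) (5,4) (8,3) (133/8,3) (15,16) (6,19) (3,92/5)]
4. After y ≤ 20: [(3,7) (5,4) (8,3) (133/8,3) (15,16) (6,19) (3,92/5)]
5. Canonical ring: [(3,7) (5,4) (8,3) (133/8,3) (15,16) (6,19) (3,92/5)]

Clipped polygon: [(3,7) (5,4) (8,3) (133/8,3) (15,16) (6,19) (3,92/5)]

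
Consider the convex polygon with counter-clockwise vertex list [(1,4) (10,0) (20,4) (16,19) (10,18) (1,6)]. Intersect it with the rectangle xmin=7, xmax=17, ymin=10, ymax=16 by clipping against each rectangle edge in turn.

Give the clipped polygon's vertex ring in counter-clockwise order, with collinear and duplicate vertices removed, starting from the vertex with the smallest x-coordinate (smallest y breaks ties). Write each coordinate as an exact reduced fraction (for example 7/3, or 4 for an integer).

Clipped polygon: [(7,10) (17,10) (17,61/4) (84/5,16) (17/2,16) (7,14)]

1. After x ≥ 7: [(7,4/3) (10,0) (20,4) (16,19) (10,18) (7,14)]
2. After x ≤ 17: [(7,4/3) (10,0) (17,14/5) (17,61/4) (16,19) (10,18) (7,14)]
3. After y ≥ 10: [(7,10) (17,10) (17,61/4) (16,19) (10,18) (7,14)]
4. After y ≤ 16: [(7,10) (17,10) (17,61/4) (84/5,16) (17/2,16) (7,14)]
5. Canonical ring: [(7,10) (17,10) (17,61/4) (84/5,16) (17/2,16) (7,14)]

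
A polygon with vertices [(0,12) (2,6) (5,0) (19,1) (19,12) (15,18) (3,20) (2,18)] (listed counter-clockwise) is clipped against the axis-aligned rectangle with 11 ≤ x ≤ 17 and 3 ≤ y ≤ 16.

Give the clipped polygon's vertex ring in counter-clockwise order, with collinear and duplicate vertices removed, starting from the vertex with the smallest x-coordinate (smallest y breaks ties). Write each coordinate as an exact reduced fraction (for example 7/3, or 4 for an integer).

1. After x ≥ 11: [(11,3/7) (19,1) (19,12) (15,18) (11,56/3)]
2. After x ≤ 17: [(11,3/7) (17,6/7) (17,15) (15,18) (11,56/3)]
3. After y ≥ 3: [(11,3) (17,3) (17,15) (15,18) (11,56/3)]
4. After y ≤ 16: [(11,16) (11,3) (17,3) (17,15) (49/3,16)]
5. Canonical ring: [(11,3) (17,3) (17,15) (49/3,16) (11,16)]

Clipped polygon: [(11,3) (17,3) (17,15) (49/3,16) (11,16)]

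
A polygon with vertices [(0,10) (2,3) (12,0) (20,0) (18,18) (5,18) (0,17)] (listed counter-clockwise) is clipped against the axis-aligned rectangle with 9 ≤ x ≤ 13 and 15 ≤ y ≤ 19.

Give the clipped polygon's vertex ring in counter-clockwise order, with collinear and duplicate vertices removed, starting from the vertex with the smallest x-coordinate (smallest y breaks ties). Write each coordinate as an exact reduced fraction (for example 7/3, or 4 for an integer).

Clipped polygon: [(9,15) (13,15) (13,18) (9,18)]

1. After x ≥ 9: [(9,9/10) (12,0) (20,0) (18,18) (9,18)]
2. After x ≤ 13: [(9,9/10) (12,0) (13,0) (13,18) (9,18)]
3. After y ≥ 15: [(9,15) (13,15) (13,18) (9,18)]
4. After y ≤ 19: [(9,15) (13,15) (13,18) (9,18)]
5. Canonical ring: [(9,15) (13,15) (13,18) (9,18)]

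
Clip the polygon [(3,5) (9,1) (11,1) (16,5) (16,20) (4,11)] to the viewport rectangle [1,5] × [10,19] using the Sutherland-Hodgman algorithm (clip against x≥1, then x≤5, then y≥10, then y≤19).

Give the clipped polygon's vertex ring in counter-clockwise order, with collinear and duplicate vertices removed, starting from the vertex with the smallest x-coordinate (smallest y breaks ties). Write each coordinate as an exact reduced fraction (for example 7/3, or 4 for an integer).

Clipped polygon: [(23/6,10) (5,10) (5,47/4) (4,11)]

1. After x ≥ 1: [(3,5) (9,1) (11,1) (16,5) (16,20) (4,11)]
2. After x ≤ 5: [(3,5) (5,11/3) (5,47/4) (4,11)]
3. After y ≥ 10: [(23/6,10) (5,10) (5,47/4) (4,11)]
4. After y ≤ 19: [(23/6,10) (5,10) (5,47/4) (4,11)]
5. Canonical ring: [(23/6,10) (5,10) (5,47/4) (4,11)]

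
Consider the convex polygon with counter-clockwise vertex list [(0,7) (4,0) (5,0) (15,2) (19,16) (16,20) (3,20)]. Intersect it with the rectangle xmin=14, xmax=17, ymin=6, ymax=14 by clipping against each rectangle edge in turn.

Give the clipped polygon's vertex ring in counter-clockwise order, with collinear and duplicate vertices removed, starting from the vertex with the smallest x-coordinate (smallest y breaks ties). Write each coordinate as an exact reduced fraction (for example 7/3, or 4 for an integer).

Clipped polygon: [(14,6) (113/7,6) (17,9) (17,14) (14,14)]

1. After x ≥ 14: [(14,9/5) (15,2) (19,16) (16,20) (14,20)]
2. After x ≤ 17: [(14,9/5) (15,2) (17,9) (17,56/3) (16,20) (14,20)]
3. After y ≥ 6: [(14,6) (113/7,6) (17,9) (17,56/3) (16,20) (14,20)]
4. After y ≤ 14: [(14,14) (14,6) (113/7,6) (17,9) (17,14)]
5. Canonical ring: [(14,6) (113/7,6) (17,9) (17,14) (14,14)]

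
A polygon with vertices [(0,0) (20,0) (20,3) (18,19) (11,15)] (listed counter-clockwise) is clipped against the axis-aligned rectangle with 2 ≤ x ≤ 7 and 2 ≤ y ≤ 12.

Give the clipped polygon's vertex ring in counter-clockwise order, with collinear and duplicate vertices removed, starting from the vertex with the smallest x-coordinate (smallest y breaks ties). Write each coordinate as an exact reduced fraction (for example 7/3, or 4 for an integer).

1. After x ≥ 2: [(2,30/11) (2,0) (20,0) (20,3) (18,19) (11,15)]
2. After x ≤ 7: [(7,105/11) (2,30/11) (2,0) (7,0)]
3. After y ≥ 2: [(7,2) (7,105/11) (2,30/11) (2,2)]
4. After y ≤ 12: [(7,2) (7,105/11) (2,30/11) (2,2)]
5. Canonical ring: [(2,2) (7,2) (7,105/11) (2,30/11)]

Clipped polygon: [(2,2) (7,2) (7,105/11) (2,30/11)]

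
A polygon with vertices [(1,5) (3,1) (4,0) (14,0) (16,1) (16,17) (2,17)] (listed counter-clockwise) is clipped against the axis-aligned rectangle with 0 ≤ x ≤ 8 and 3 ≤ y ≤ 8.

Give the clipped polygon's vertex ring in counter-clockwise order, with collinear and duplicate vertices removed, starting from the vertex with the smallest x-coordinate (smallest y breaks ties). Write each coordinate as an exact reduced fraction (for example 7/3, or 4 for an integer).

1. After x ≥ 0: [(1,5) (3,1) (4,0) (14,0) (16,1) (16,17) (2,17)]
2. After x ≤ 8: [(1,5) (3,1) (4,0) (8,0) (8,17) (2,17)]
3. After y ≥ 3: [(1,5) (2,3) (8,3) (8,17) (2,17)]
4. After y ≤ 8: [(5/4,8) (1,5) (2,3) (8,3) (8,8)]
5. Canonical ring: [(1,5) (2,3) (8,3) (8,8) (5/4,8)]

Clipped polygon: [(1,5) (2,3) (8,3) (8,8) (5/4,8)]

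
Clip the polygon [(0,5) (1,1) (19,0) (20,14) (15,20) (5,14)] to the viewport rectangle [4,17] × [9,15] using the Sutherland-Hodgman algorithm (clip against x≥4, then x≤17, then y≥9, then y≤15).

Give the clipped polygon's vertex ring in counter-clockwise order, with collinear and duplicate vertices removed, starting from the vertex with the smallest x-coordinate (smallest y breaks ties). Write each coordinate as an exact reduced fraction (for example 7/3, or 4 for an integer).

1. After x ≥ 4: [(4,61/5) (4,5/6) (19,0) (20,14) (15,20) (5,14)]
2. After x ≤ 17: [(4,61/5) (4,5/6) (17,1/9) (17,88/5) (15,20) (5,14)]
3. After y ≥ 9: [(4,61/5) (4,9) (17,9) (17,88/5) (15,20) (5,14)]
4. After y ≤ 15: [(4,61/5) (4,9) (17,9) (17,15) (20/3,15) (5,14)]
5. Canonical ring: [(4,9) (17,9) (17,15) (20/3,15) (5,14) (4,61/5)]

Clipped polygon: [(4,9) (17,9) (17,15) (20/3,15) (5,14) (4,61/5)]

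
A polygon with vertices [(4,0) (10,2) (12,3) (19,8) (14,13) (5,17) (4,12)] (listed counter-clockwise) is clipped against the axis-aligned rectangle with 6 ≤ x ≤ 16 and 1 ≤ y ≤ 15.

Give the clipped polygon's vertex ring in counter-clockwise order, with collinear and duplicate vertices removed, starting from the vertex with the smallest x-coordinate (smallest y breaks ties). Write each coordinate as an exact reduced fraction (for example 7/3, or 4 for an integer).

1. After x ≥ 6: [(6,2/3) (10,2) (12,3) (19,8) (14,13) (6,149/9)]
2. After x ≤ 16: [(6,2/3) (10,2) (12,3) (16,41/7) (16,11) (14,13) (6,149/9)]
3. After y ≥ 1: [(6,1) (7,1) (10,2) (12,3) (16,41/7) (16,11) (14,13) (6,149/9)]
4. After y ≤ 15: [(6,15) (6,1) (7,1) (10,2) (12,3) (16,41/7) (16,11) (14,13) (19/2,15)]
5. Canonical ring: [(6,1) (7,1) (10,2) (12,3) (16,41/7) (16,11) (14,13) (19/2,15) (6,15)]

Clipped polygon: [(6,1) (7,1) (10,2) (12,3) (16,41/7) (16,11) (14,13) (19/2,15) (6,15)]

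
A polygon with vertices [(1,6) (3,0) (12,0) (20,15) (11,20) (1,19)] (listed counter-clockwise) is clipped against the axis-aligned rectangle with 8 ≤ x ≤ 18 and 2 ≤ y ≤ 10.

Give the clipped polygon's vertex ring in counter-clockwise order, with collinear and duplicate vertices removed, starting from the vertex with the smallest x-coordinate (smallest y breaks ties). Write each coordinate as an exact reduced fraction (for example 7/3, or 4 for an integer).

1. After x ≥ 8: [(8,0) (12,0) (20,15) (11,20) (8,197/10)]
2. After x ≤ 18: [(8,0) (12,0) (18,45/4) (18,145/9) (11,20) (8,197/10)]
3. After y ≥ 2: [(8,2) (196/15,2) (18,45/4) (18,145/9) (11,20) (8,197/10)]
4. After y ≤ 10: [(8,10) (8,2) (196/15,2) (52/3,10)]
5. Canonical ring: [(8,2) (196/15,2) (52/3,10) (8,10)]

Clipped polygon: [(8,2) (196/15,2) (52/3,10) (8,10)]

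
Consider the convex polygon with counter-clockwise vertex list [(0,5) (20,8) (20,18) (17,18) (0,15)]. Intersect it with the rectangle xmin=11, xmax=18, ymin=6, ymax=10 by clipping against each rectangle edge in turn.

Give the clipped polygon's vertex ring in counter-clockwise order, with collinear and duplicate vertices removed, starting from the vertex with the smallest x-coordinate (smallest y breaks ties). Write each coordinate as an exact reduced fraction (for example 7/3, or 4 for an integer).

Clipped polygon: [(11,133/20) (18,77/10) (18,10) (11,10)]

1. After x ≥ 11: [(11,133/20) (20,8) (20,18) (17,18) (11,288/17)]
2. After x ≤ 18: [(11,133/20) (18,77/10) (18,18) (17,18) (11,288/17)]
3. After y ≥ 6: [(11,133/20) (18,77/10) (18,18) (17,18) (11,288/17)]
4. After y ≤ 10: [(11,10) (11,133/20) (18,77/10) (18,10)]
5. Canonical ring: [(11,133/20) (18,77/10) (18,10) (11,10)]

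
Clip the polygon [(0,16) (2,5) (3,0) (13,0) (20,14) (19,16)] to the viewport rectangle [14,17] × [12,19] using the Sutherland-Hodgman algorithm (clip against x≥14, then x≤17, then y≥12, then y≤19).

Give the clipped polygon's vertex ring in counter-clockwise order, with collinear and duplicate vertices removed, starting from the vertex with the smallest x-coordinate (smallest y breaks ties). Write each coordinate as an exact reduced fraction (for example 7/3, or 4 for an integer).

1. After x ≥ 14: [(14,16) (14,2) (20,14) (19,16)]
2. After x ≤ 17: [(17,16) (14,16) (14,2) (17,8)]
3. After y ≥ 12: [(17,12) (17,16) (14,16) (14,12)]
4. After y ≤ 19: [(17,12) (17,16) (14,16) (14,12)]
5. Canonical ring: [(14,12) (17,12) (17,16) (14,16)]

Clipped polygon: [(14,12) (17,12) (17,16) (14,16)]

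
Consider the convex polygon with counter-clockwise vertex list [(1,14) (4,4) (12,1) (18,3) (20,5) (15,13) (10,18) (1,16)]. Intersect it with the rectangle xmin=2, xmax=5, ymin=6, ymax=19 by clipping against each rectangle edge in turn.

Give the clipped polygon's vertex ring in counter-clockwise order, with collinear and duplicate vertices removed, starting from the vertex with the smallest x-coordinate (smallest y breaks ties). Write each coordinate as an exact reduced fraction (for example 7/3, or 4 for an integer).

Clipped polygon: [(2,32/3) (17/5,6) (5,6) (5,152/9) (2,146/9)]

1. After x ≥ 2: [(2,32/3) (4,4) (12,1) (18,3) (20,5) (15,13) (10,18) (2,146/9)]
2. After x ≤ 5: [(2,32/3) (4,4) (5,29/8) (5,152/9) (2,146/9)]
3. After y ≥ 6: [(2,32/3) (17/5,6) (5,6) (5,152/9) (2,146/9)]
4. After y ≤ 19: [(2,32/3) (17/5,6) (5,6) (5,152/9) (2,146/9)]
5. Canonical ring: [(2,32/3) (17/5,6) (5,6) (5,152/9) (2,146/9)]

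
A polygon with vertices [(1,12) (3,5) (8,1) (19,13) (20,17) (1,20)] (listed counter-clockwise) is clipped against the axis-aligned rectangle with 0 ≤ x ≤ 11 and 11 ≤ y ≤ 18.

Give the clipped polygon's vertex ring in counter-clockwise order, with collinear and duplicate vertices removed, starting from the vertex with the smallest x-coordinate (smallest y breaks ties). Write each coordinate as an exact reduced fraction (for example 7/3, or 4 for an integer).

Clipped polygon: [(1,12) (9/7,11) (11,11) (11,18) (1,18)]

1. After x ≥ 0: [(1,12) (3,5) (8,1) (19,13) (20,17) (1,20)]
2. After x ≤ 11: [(1,12) (3,5) (8,1) (11,47/11) (11,350/19) (1,20)]
3. After y ≥ 11: [(1,12) (9/7,11) (11,11) (11,350/19) (1,20)]
4. After y ≤ 18: [(1,18) (1,12) (9/7,11) (11,11) (11,18)]
5. Canonical ring: [(1,12) (9/7,11) (11,11) (11,18) (1,18)]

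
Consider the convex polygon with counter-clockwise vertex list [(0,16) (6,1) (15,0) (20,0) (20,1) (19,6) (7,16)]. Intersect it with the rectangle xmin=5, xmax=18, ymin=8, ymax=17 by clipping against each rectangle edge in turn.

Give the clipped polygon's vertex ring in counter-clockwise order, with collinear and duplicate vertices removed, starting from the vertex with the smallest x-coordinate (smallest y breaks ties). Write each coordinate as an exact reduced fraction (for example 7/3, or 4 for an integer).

Clipped polygon: [(5,8) (83/5,8) (7,16) (5,16)]

1. After x ≥ 5: [(5,16) (5,7/2) (6,1) (15,0) (20,0) (20,1) (19,6) (7,16)]
2. After x ≤ 18: [(5,16) (5,7/2) (6,1) (15,0) (18,0) (18,41/6) (7,16)]
3. After y ≥ 8: [(5,16) (5,8) (83/5,8) (7,16)]
4. After y ≤ 17: [(5,16) (5,8) (83/5,8) (7,16)]
5. Canonical ring: [(5,8) (83/5,8) (7,16) (5,16)]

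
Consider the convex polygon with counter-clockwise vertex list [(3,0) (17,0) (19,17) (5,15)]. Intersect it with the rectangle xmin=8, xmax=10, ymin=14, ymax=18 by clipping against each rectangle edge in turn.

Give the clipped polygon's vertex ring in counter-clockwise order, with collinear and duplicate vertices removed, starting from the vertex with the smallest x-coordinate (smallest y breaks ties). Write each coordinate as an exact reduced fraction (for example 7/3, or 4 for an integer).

Clipped polygon: [(8,14) (10,14) (10,110/7) (8,108/7)]

1. After x ≥ 8: [(8,0) (17,0) (19,17) (8,108/7)]
2. After x ≤ 10: [(8,0) (10,0) (10,110/7) (8,108/7)]
3. After y ≥ 14: [(8,14) (10,14) (10,110/7) (8,108/7)]
4. After y ≤ 18: [(8,14) (10,14) (10,110/7) (8,108/7)]
5. Canonical ring: [(8,14) (10,14) (10,110/7) (8,108/7)]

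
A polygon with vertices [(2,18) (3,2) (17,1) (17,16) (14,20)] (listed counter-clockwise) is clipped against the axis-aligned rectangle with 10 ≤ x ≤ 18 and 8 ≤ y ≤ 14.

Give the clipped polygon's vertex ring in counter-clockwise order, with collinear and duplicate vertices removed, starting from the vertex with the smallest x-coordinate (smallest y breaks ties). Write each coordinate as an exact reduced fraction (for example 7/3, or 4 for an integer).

Clipped polygon: [(10,8) (17,8) (17,14) (10,14)]

1. After x ≥ 10: [(10,58/3) (10,3/2) (17,1) (17,16) (14,20)]
2. After x ≤ 18: [(10,58/3) (10,3/2) (17,1) (17,16) (14,20)]
3. After y ≥ 8: [(10,58/3) (10,8) (17,8) (17,16) (14,20)]
4. After y ≤ 14: [(10,14) (10,8) (17,8) (17,14)]
5. Canonical ring: [(10,8) (17,8) (17,14) (10,14)]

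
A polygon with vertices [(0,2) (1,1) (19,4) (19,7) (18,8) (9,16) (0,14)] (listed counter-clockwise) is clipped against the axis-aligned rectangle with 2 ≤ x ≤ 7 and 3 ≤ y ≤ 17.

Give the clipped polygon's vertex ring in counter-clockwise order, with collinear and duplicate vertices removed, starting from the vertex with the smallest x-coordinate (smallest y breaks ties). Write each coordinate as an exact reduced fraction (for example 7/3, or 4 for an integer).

1. After x ≥ 2: [(2,7/6) (19,4) (19,7) (18,8) (9,16) (2,130/9)]
2. After x ≤ 7: [(2,7/6) (7,2) (7,140/9) (2,130/9)]
3. After y ≥ 3: [(2,3) (7,3) (7,140/9) (2,130/9)]
4. After y ≤ 17: [(2,3) (7,3) (7,140/9) (2,130/9)]
5. Canonical ring: [(2,3) (7,3) (7,140/9) (2,130/9)]

Clipped polygon: [(2,3) (7,3) (7,140/9) (2,130/9)]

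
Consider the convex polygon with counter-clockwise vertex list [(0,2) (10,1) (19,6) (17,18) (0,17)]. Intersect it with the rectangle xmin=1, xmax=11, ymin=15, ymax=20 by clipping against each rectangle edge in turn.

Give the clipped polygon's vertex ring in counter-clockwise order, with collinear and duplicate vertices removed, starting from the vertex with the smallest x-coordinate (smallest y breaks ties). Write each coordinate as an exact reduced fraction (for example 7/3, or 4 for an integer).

1. After x ≥ 1: [(1,19/10) (10,1) (19,6) (17,18) (1,290/17)]
2. After x ≤ 11: [(1,19/10) (10,1) (11,14/9) (11,300/17) (1,290/17)]
3. After y ≥ 15: [(1,15) (11,15) (11,300/17) (1,290/17)]
4. After y ≤ 20: [(1,15) (11,15) (11,300/17) (1,290/17)]
5. Canonical ring: [(1,15) (11,15) (11,300/17) (1,290/17)]

Clipped polygon: [(1,15) (11,15) (11,300/17) (1,290/17)]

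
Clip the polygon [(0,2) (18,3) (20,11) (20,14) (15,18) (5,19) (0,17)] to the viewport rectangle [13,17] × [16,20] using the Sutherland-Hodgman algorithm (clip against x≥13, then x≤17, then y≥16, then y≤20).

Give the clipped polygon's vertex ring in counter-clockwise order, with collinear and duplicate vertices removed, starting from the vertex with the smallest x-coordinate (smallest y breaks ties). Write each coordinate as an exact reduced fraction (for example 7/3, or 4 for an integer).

1. After x ≥ 13: [(13,49/18) (18,3) (20,11) (20,14) (15,18) (13,91/5)]
2. After x ≤ 17: [(13,49/18) (17,53/18) (17,82/5) (15,18) (13,91/5)]
3. After y ≥ 16: [(13,16) (17,16) (17,82/5) (15,18) (13,91/5)]
4. After y ≤ 20: [(13,16) (17,16) (17,82/5) (15,18) (13,91/5)]
5. Canonical ring: [(13,16) (17,16) (17,82/5) (15,18) (13,91/5)]

Clipped polygon: [(13,16) (17,16) (17,82/5) (15,18) (13,91/5)]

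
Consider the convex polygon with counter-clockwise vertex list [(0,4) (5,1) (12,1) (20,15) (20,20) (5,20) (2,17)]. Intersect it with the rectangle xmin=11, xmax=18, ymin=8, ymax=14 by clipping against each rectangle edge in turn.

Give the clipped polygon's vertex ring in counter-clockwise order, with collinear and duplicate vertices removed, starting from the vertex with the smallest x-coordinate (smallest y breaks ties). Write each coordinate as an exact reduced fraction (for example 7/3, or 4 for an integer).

1. After x ≥ 11: [(11,1) (12,1) (20,15) (20,20) (11,20)]
2. After x ≤ 18: [(11,1) (12,1) (18,23/2) (18,20) (11,20)]
3. After y ≥ 8: [(11,8) (16,8) (18,23/2) (18,20) (11,20)]
4. After y ≤ 14: [(11,14) (11,8) (16,8) (18,23/2) (18,14)]
5. Canonical ring: [(11,8) (16,8) (18,23/2) (18,14) (11,14)]

Clipped polygon: [(11,8) (16,8) (18,23/2) (18,14) (11,14)]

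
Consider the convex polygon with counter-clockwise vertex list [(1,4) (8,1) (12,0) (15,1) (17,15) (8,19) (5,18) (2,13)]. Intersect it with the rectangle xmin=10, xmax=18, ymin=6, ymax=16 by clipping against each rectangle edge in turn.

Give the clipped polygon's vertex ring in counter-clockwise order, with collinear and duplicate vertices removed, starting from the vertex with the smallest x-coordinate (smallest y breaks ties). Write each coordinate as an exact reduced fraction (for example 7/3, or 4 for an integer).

Clipped polygon: [(10,6) (110/7,6) (17,15) (59/4,16) (10,16)]

1. After x ≥ 10: [(10,1/2) (12,0) (15,1) (17,15) (10,163/9)]
2. After x ≤ 18: [(10,1/2) (12,0) (15,1) (17,15) (10,163/9)]
3. After y ≥ 6: [(10,6) (110/7,6) (17,15) (10,163/9)]
4. After y ≤ 16: [(10,16) (10,6) (110/7,6) (17,15) (59/4,16)]
5. Canonical ring: [(10,6) (110/7,6) (17,15) (59/4,16) (10,16)]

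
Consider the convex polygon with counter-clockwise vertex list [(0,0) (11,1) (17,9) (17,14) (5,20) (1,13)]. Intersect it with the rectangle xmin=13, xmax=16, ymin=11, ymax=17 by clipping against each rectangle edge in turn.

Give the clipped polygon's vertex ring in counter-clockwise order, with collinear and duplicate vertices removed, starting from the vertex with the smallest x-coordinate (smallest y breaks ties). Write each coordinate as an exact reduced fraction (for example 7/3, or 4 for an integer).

Clipped polygon: [(13,11) (16,11) (16,29/2) (13,16)]

1. After x ≥ 13: [(13,11/3) (17,9) (17,14) (13,16)]
2. After x ≤ 16: [(13,11/3) (16,23/3) (16,29/2) (13,16)]
3. After y ≥ 11: [(13,11) (16,11) (16,29/2) (13,16)]
4. After y ≤ 17: [(13,11) (16,11) (16,29/2) (13,16)]
5. Canonical ring: [(13,11) (16,11) (16,29/2) (13,16)]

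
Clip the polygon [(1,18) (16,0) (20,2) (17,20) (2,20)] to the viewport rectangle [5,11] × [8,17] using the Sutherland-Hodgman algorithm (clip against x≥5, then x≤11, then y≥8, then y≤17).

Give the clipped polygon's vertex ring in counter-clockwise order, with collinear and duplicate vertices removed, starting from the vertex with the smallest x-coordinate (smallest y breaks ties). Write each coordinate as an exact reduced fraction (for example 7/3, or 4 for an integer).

1. After x ≥ 5: [(5,66/5) (16,0) (20,2) (17,20) (5,20)]
2. After x ≤ 11: [(5,66/5) (11,6) (11,20) (5,20)]
3. After y ≥ 8: [(5,66/5) (28/3,8) (11,8) (11,20) (5,20)]
4. After y ≤ 17: [(5,17) (5,66/5) (28/3,8) (11,8) (11,17)]
5. Canonical ring: [(5,66/5) (28/3,8) (11,8) (11,17) (5,17)]

Clipped polygon: [(5,66/5) (28/3,8) (11,8) (11,17) (5,17)]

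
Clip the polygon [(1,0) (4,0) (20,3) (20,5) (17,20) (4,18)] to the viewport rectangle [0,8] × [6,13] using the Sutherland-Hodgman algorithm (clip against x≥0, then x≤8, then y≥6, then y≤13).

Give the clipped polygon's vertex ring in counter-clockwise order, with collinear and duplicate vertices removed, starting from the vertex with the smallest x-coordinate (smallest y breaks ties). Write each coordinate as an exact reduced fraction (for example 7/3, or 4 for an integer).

1. After x ≥ 0: [(1,0) (4,0) (20,3) (20,5) (17,20) (4,18)]
2. After x ≤ 8: [(1,0) (4,0) (8,3/4) (8,242/13) (4,18)]
3. After y ≥ 6: [(2,6) (8,6) (8,242/13) (4,18)]
4. After y ≤ 13: [(19/6,13) (2,6) (8,6) (8,13)]
5. Canonical ring: [(2,6) (8,6) (8,13) (19/6,13)]

Clipped polygon: [(2,6) (8,6) (8,13) (19/6,13)]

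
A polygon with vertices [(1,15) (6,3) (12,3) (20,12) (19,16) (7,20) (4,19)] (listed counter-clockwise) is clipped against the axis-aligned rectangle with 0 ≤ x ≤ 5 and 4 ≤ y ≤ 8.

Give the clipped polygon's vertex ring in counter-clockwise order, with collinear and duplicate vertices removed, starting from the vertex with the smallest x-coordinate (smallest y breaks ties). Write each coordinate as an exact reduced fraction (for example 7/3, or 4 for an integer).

1. After x ≥ 0: [(1,15) (6,3) (12,3) (20,12) (19,16) (7,20) (4,19)]
2. After x ≤ 5: [(1,15) (5,27/5) (5,58/3) (4,19)]
3. After y ≥ 4: [(1,15) (5,27/5) (5,58/3) (4,19)]
4. After y ≤ 8: [(47/12,8) (5,27/5) (5,8)]
5. Canonical ring: [(47/12,8) (5,27/5) (5,8)]

Clipped polygon: [(47/12,8) (5,27/5) (5,8)]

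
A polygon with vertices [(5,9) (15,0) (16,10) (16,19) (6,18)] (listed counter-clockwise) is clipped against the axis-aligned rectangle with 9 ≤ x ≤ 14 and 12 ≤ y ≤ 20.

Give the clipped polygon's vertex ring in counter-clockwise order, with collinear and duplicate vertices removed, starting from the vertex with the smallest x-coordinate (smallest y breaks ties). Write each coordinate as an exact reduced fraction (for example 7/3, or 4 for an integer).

1. After x ≥ 9: [(9,27/5) (15,0) (16,10) (16,19) (9,183/10)]
2. After x ≤ 14: [(9,27/5) (14,9/10) (14,94/5) (9,183/10)]
3. After y ≥ 12: [(9,12) (14,12) (14,94/5) (9,183/10)]
4. After y ≤ 20: [(9,12) (14,12) (14,94/5) (9,183/10)]
5. Canonical ring: [(9,12) (14,12) (14,94/5) (9,183/10)]

Clipped polygon: [(9,12) (14,12) (14,94/5) (9,183/10)]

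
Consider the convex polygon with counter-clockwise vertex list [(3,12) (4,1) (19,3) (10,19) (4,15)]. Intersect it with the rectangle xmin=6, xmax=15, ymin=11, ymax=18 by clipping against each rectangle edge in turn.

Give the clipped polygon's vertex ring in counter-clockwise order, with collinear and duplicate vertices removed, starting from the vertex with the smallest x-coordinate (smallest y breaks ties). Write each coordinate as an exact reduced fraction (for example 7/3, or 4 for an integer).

Clipped polygon: [(6,11) (29/2,11) (169/16,18) (17/2,18) (6,49/3)]

1. After x ≥ 6: [(6,19/15) (19,3) (10,19) (6,49/3)]
2. After x ≤ 15: [(6,19/15) (15,37/15) (15,91/9) (10,19) (6,49/3)]
3. After y ≥ 11: [(6,11) (29/2,11) (10,19) (6,49/3)]
4. After y ≤ 18: [(6,11) (29/2,11) (169/16,18) (17/2,18) (6,49/3)]
5. Canonical ring: [(6,11) (29/2,11) (169/16,18) (17/2,18) (6,49/3)]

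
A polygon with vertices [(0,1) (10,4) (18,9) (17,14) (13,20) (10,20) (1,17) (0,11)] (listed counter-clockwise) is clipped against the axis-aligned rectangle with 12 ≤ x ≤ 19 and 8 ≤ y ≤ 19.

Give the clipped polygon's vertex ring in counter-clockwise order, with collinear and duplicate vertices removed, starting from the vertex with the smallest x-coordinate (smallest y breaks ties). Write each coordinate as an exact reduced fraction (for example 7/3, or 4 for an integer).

1. After x ≥ 12: [(12,21/4) (18,9) (17,14) (13,20) (12,20)]
2. After x ≤ 19: [(12,21/4) (18,9) (17,14) (13,20) (12,20)]
3. After y ≥ 8: [(12,8) (82/5,8) (18,9) (17,14) (13,20) (12,20)]
4. After y ≤ 19: [(12,19) (12,8) (82/5,8) (18,9) (17,14) (41/3,19)]
5. Canonical ring: [(12,8) (82/5,8) (18,9) (17,14) (41/3,19) (12,19)]

Clipped polygon: [(12,8) (82/5,8) (18,9) (17,14) (41/3,19) (12,19)]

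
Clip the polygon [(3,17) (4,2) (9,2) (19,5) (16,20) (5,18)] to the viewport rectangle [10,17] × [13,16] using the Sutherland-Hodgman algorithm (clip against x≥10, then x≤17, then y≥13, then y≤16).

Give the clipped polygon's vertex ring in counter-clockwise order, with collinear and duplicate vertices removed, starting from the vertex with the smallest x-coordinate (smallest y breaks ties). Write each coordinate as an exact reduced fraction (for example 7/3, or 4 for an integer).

Clipped polygon: [(10,13) (17,13) (17,15) (84/5,16) (10,16)]

1. After x ≥ 10: [(10,23/10) (19,5) (16,20) (10,208/11)]
2. After x ≤ 17: [(10,23/10) (17,22/5) (17,15) (16,20) (10,208/11)]
3. After y ≥ 13: [(10,13) (17,13) (17,15) (16,20) (10,208/11)]
4. After y ≤ 16: [(10,16) (10,13) (17,13) (17,15) (84/5,16)]
5. Canonical ring: [(10,13) (17,13) (17,15) (84/5,16) (10,16)]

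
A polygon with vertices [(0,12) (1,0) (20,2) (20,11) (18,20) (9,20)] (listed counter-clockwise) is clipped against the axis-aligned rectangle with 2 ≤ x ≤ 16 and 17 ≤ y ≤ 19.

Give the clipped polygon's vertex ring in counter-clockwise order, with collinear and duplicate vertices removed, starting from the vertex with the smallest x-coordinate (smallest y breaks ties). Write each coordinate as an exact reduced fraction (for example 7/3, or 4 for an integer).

1. After x ≥ 2: [(2,124/9) (2,2/19) (20,2) (20,11) (18,20) (9,20)]
2. After x ≤ 16: [(2,124/9) (2,2/19) (16,30/19) (16,20) (9,20)]
3. After y ≥ 17: [(45/8,17) (16,17) (16,20) (9,20)]
4. After y ≤ 19: [(63/8,19) (45/8,17) (16,17) (16,19)]
5. Canonical ring: [(45/8,17) (16,17) (16,19) (63/8,19)]

Clipped polygon: [(45/8,17) (16,17) (16,19) (63/8,19)]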